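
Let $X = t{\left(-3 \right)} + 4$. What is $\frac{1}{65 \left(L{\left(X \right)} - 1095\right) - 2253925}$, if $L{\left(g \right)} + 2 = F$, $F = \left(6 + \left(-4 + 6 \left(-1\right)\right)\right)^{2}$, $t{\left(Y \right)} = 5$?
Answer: $- \frac{1}{2324190} \approx -4.3026 \cdot 10^{-7}$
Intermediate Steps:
$X = 9$ ($X = 5 + 4 = 9$)
$F = 16$ ($F = \left(6 - 10\right)^{2} = \left(-4\right)^{2} = 16$)
$L{\left(g \right)} = 14$ ($L{\left(g \right)} = -2 + 16 = 14$)
$\frac{1}{65 \left(L{\left(X \right)} - 1095\right) - 2253925} = \frac{1}{65 \left(14 - 1095\right) - 2253925} = \frac{1}{65 \left(-1081\right) - 2253925} = \frac{1}{-70265 - 2253925} = \frac{1}{-2324190} = - \frac{1}{2324190}$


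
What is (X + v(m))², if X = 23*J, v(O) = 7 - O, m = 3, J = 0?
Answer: 16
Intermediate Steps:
X = 0 (X = 23*0 = 0)
(X + v(m))² = (0 + (7 - 1*3))² = (0 + (7 - 3))² = (0 + 4)² = 4² = 16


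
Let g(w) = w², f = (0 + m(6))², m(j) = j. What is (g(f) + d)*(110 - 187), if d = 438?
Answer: -133518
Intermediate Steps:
f = 36 (f = (0 + 6)² = 6² = 36)
(g(f) + d)*(110 - 187) = (36² + 438)*(110 - 187) = (1296 + 438)*(-77) = 1734*(-77) = -133518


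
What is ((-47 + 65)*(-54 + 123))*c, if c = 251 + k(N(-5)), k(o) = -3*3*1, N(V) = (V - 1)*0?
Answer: 300564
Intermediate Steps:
N(V) = 0 (N(V) = (-1 + V)*0 = 0)
k(o) = -9 (k(o) = -9*1 = -9)
c = 242 (c = 251 - 9 = 242)
((-47 + 65)*(-54 + 123))*c = ((-47 + 65)*(-54 + 123))*242 = (18*69)*242 = 1242*242 = 300564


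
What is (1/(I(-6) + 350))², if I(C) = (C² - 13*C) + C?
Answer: 1/209764 ≈ 4.7673e-6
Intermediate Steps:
I(C) = C² - 12*C
(1/(I(-6) + 350))² = (1/(-6*(-12 - 6) + 350))² = (1/(-6*(-18) + 350))² = (1/(108 + 350))² = (1/458)² = 1/209764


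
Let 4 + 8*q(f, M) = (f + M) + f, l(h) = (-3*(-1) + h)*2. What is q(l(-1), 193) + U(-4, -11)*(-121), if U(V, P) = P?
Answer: 10845/8 ≈ 1355.6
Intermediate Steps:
l(h) = 6 + 2*h (l(h) = (3 + h)*2 = 6 + 2*h)
q(f, M) = -½ + f/4 + M/8 (q(f, M) = -½ + ((f + M) + f)/8 = -½ + ((M + f) + f)/8 = -½ + (M + 2*f)/8 = -½ + (f/4 + M/8) = -½ + f/4 + M/8)
q(l(-1), 193) + U(-4, -11)*(-121) = (-½ + (6 + 2*(-1))/4 + (⅛)*193) - 11*(-121) = (-½ + (6 - 2)/4 + 193/8) + 1331 = (-½ + (¼)*4 + 193/8) + 1331 = (-½ + 1 + 193/8) + 1331 = 197/8 + 1331 = 10845/8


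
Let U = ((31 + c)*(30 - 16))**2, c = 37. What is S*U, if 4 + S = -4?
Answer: -7250432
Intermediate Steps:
S = -8 (S = -4 - 4 = -8)
U = 906304 (U = ((31 + 37)*(30 - 16))**2 = (68*14)**2 = 952**2 = 906304)
S*U = -8*906304 = -7250432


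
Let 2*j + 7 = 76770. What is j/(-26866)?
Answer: -76763/53732 ≈ -1.4286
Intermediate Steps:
j = 76763/2 (j = -7/2 + (1/2)*76770 = -7/2 + 38385 = 76763/2 ≈ 38382.)
j/(-26866) = (76763/2)/(-26866) = (76763/2)*(-1/26866) = -76763/53732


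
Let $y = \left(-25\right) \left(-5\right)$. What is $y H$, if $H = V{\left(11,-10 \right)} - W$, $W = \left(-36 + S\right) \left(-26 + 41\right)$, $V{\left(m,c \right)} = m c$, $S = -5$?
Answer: $63125$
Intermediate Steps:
$V{\left(m,c \right)} = c m$
$W = -615$ ($W = \left(-36 - 5\right) \left(-26 + 41\right) = \left(-41\right) 15 = -615$)
$y = 125$
$H = 505$ ($H = \left(-10\right) 11 - -615 = -110 + 615 = 505$)
$y H = 125 \cdot 505 = 63125$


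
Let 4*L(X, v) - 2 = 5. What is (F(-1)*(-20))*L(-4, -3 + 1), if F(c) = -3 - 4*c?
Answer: -35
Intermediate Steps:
L(X, v) = 7/4 (L(X, v) = ½ + (¼)*5 = ½ + 5/4 = 7/4)
(F(-1)*(-20))*L(-4, -3 + 1) = ((-3 - 4*(-1))*(-20))*(7/4) = ((-3 + 4)*(-20))*(7/4) = (1*(-20))*(7/4) = -20*7/4 = -35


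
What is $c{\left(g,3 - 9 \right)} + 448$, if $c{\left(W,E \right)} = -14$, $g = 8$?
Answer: $434$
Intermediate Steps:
$c{\left(g,3 - 9 \right)} + 448 = -14 + 448 = 434$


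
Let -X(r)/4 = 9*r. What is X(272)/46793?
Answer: -9792/46793 ≈ -0.20926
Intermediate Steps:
X(r) = -36*r
X(272)/46793 = -36*272/46793 = -9792*1/46793 = -9792/46793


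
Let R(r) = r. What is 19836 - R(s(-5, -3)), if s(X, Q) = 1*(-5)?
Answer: 19841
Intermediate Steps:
s(X, Q) = -5
19836 - R(s(-5, -3)) = 19836 - 1*(-5) = 19836 + 5 = 19841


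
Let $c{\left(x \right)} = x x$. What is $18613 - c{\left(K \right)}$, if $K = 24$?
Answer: $18037$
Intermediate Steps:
$c{\left(x \right)} = x^{2}$
$18613 - c{\left(K \right)} = 18613 - 24^{2} = 18613 - 576 = 18037$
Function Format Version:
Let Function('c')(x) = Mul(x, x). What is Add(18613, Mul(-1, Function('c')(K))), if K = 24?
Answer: 18037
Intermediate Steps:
Function('c')(x) = Pow(x, 2)
Add(18613, Mul(-1, Function('c')(K))) = Add(18613, Mul(-1, Pow(24, 2))) = Add(18613, Mul(-1, 576)) = Add(18613, -576) = 18037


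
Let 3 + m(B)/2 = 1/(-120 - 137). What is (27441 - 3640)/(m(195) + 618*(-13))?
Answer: -6116857/2066282 ≈ -2.9603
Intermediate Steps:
m(B) = -1544/257 (m(B) = -6 + 2/(-120 - 137) = -6 + 2/(-257) = -6 + 2*(-1/257) = -6 - 2/257 = -1544/257)
(27441 - 3640)/(m(195) + 618*(-13)) = (27441 - 3640)/(-1544/257 + 618*(-13)) = 23801/(-1544/257 - 8034) = 23801/(-2066282/257) = 23801*(-257/2066282) = -6116857/2066282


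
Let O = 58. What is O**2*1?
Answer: 3364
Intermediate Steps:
O**2*1 = 58**2*1 = 3364*1 = 3364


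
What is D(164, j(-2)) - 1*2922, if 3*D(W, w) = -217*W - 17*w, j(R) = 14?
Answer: -14864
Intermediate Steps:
D(W, w) = -217*W/3 - 17*w/3 (D(W, w) = (-217*W - 17*w)/3 = -217*W/3 - 17*w/3)
D(164, j(-2)) - 1*2922 = (-217/3*164 - 17/3*14) - 1*2922 = (-35588/3 - 238/3) - 2922 = -11942 - 2922 = -14864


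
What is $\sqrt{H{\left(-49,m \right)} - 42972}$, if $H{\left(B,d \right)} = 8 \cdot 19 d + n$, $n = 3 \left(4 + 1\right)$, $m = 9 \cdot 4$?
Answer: $21 i \sqrt{85} \approx 193.61 i$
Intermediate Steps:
$m = 36$
$n = 15$ ($n = 3 \cdot 5 = 15$)
$H{\left(B,d \right)} = 15 + 152 d$ ($H{\left(B,d \right)} = 8 \cdot 19 d + 15 = 152 d + 15 = 15 + 152 d$)
$\sqrt{H{\left(-49,m \right)} - 42972} = \sqrt{\left(15 + 152 \cdot 36\right) - 42972} = \sqrt{\left(15 + 5472\right) - 42972} = \sqrt{5487 - 42972} = \sqrt{-37485} = 21 i \sqrt{85}$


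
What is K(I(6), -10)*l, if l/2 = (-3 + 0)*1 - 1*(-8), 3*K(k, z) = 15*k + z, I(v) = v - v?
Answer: -100/3 ≈ -33.333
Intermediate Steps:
I(v) = 0
K(k, z) = 5*k + z/3 (K(k, z) = (15*k + z)/3 = (z + 15*k)/3 = 5*k + z/3)
l = 10 (l = 2*((-3 + 0)*1 - 1*(-8)) = 2*(-3*1 + 8) = 2*(-3 + 8) = 2*5 = 10)
K(I(6), -10)*l = (5*0 + (⅓)*(-10))*10 = (0 - 10/3)*10 = -10/3*10 = -100/3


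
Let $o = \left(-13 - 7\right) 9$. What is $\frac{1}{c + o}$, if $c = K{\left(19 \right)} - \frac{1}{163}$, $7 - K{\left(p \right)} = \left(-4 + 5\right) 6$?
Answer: $- \frac{163}{29178} \approx -0.0055864$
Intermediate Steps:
$K{\left(p \right)} = 1$ ($K{\left(p \right)} = 7 - \left(-4 + 5\right) 6 = 7 - 1 \cdot 6 = 7 - 6 = 1$)
$o = -180$ ($o = \left(-20\right) 9 = -180$)
$c = \frac{162}{163}$ ($c = 1 - \frac{1}{163} = \frac{162}{163} \approx 0.99387$)
$\frac{1}{c + o} = \frac{1}{\frac{162}{163} - 180} = \frac{1}{- \frac{29178}{163}} = - \frac{163}{29178}$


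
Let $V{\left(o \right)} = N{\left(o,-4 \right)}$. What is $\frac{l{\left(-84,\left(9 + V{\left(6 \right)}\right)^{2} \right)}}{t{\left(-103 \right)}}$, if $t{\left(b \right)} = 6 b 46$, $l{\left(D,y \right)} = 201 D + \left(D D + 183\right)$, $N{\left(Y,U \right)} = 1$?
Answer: $\frac{3215}{9476} \approx 0.33928$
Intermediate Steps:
$V{\left(o \right)} = 1$
$l{\left(D,y \right)} = 183 + D^{2} + 201 D$ ($l{\left(D,y \right)} = 201 D + \left(D^{2} + 183\right) = 201 D + \left(183 + D^{2}\right) = 183 + D^{2} + 201 D$)
$t{\left(b \right)} = 276 b$
$\frac{l{\left(-84,\left(9 + V{\left(6 \right)}\right)^{2} \right)}}{t{\left(-103 \right)}} = \frac{183 + \left(-84\right)^{2} + 201 \left(-84\right)}{276 \left(-103\right)} = \frac{183 + 7056 - 16884}{-28428} = \left(-9645\right) \left(- \frac{1}{28428}\right) = \frac{3215}{9476}$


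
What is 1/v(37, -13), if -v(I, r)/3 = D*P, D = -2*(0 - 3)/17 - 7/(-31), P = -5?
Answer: 527/4575 ≈ 0.11519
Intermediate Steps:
D = 305/527 (D = -2*(-3)*(1/17) - 7*(-1/31) = 6*(1/17) + 7/31 = 6/17 + 7/31 = 305/527 ≈ 0.57875)
v(I, r) = 4575/527 (v(I, r) = -915*(-5)/527 = -3*(-1525/527) = 4575/527)
1/v(37, -13) = 1/(4575/527) = 527/4575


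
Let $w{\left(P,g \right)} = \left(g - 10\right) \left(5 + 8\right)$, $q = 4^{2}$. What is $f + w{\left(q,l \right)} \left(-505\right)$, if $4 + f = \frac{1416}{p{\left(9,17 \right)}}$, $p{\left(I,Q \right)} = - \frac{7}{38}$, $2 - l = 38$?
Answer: $\frac{2060094}{7} \approx 2.943 \cdot 10^{5}$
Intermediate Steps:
$l = -36$ ($l = 2 - 38 = -36$)
$q = 16$
$p{\left(I,Q \right)} = - \frac{7}{38}$ ($p{\left(I,Q \right)} = \left(-7\right) \frac{1}{38} = - \frac{7}{38}$)
$w{\left(P,g \right)} = -130 + 13 g$ ($w{\left(P,g \right)} = \left(-10 + g\right) 13 = -130 + 13 g$)
$f = - \frac{53836}{7}$ ($f = -4 + \frac{1416}{- \frac{7}{38}} = -4 + 1416 \left(- \frac{38}{7}\right) = -4 - \frac{53808}{7} = - \frac{53836}{7} \approx -7690.9$)
$f + w{\left(q,l \right)} \left(-505\right) = - \frac{53836}{7} + \left(-130 + 13 \left(-36\right)\right) \left(-505\right) = - \frac{53836}{7} + \left(-130 - 468\right) \left(-505\right) = - \frac{53836}{7} - -301990 = - \frac{53836}{7} + 301990 = \frac{2060094}{7}$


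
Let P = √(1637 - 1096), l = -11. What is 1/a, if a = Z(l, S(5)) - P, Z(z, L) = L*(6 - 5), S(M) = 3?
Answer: -3/532 - √541/532 ≈ -0.049360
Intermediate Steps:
Z(z, L) = L (Z(z, L) = L*1 = L)
P = √541 ≈ 23.259
a = 3 - √541 ≈ -20.259
1/a = 1/(3 - √541)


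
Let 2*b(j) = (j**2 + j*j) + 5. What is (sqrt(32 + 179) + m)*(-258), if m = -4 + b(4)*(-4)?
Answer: 20124 - 258*sqrt(211) ≈ 16376.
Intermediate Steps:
b(j) = 5/2 + j**2 (b(j) = ((j**2 + j*j) + 5)/2 = ((j**2 + j**2) + 5)/2 = (2*j**2 + 5)/2 = (5 + 2*j**2)/2 = 5/2 + j**2)
m = -78 (m = -4 + (5/2 + 4**2)*(-4) = -4 + (5/2 + 16)*(-4) = -4 + (37/2)*(-4) = -4 - 74 = -78)
(sqrt(32 + 179) + m)*(-258) = (sqrt(32 + 179) - 78)*(-258) = (sqrt(211) - 78)*(-258) = (-78 + sqrt(211))*(-258) = 20124 - 258*sqrt(211)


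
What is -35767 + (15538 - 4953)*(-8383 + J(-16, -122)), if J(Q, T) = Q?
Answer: -88939182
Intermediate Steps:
-35767 + (15538 - 4953)*(-8383 + J(-16, -122)) = -35767 + (15538 - 4953)*(-8383 - 16) = -35767 + 10585*(-8399) = -35767 - 88903415 = -88939182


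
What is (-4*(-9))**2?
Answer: 1296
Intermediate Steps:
(-4*(-9))**2 = 36**2 = 1296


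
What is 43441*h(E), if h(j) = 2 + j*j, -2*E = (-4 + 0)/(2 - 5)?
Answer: 955702/9 ≈ 1.0619e+5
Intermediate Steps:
E = -⅔ (E = -(-4 + 0)/(2*(2 - 5)) = -(-2)/(-3) = -(-2)*(-1)/3 = -½*4/3 = -⅔ ≈ -0.66667)
h(j) = 2 + j²
43441*h(E) = 43441*(2 + (-⅔)²) = 43441*(2 + 4/9) = 43441*(22/9) = 955702/9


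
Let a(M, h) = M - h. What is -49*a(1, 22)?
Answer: 1029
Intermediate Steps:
-49*a(1, 22) = -49*(1 - 1*22) = -49*(1 - 22) = -49*(-21) = 1029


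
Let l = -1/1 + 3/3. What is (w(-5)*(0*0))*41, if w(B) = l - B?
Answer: 0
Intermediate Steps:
l = 0 (l = -1*1 + 3*(⅓) = -1 + 1 = 0)
w(B) = -B (w(B) = 0 - B = -B)
(w(-5)*(0*0))*41 = ((-1*(-5))*(0*0))*41 = (5*0)*41 = 0*41 = 0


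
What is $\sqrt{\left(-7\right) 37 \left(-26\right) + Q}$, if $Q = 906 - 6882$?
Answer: $\sqrt{758} \approx 27.532$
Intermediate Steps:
$Q = -5976$ ($Q = 906 - 6882 = -5976$)
$\sqrt{\left(-7\right) 37 \left(-26\right) + Q} = \sqrt{\left(-7\right) 37 \left(-26\right) - 5976} = \sqrt{\left(-259\right) \left(-26\right) - 5976} = \sqrt{6734 - 5976} = \sqrt{758}$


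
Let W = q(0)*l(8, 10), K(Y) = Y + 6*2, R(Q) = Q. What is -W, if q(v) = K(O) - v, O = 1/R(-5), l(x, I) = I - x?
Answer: -118/5 ≈ -23.600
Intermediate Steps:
O = -⅕ (O = 1/(-5) = -⅕ ≈ -0.20000)
K(Y) = 12 + Y (K(Y) = Y + 12 = 12 + Y)
q(v) = 59/5 - v (q(v) = (12 - ⅕) - v = 59/5 - v)
W = 118/5 (W = (59/5 - 1*0)*(10 - 1*8) = (59/5 + 0)*(10 - 8) = (59/5)*2 = 118/5 ≈ 23.600)
-W = -1*118/5 = -118/5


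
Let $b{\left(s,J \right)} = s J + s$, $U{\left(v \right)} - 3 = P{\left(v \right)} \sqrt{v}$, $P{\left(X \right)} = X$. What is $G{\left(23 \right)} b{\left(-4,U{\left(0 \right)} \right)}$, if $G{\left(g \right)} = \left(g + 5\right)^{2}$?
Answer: $-12544$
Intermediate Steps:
$G{\left(g \right)} = \left(5 + g\right)^{2}$
$U{\left(v \right)} = 3 + v^{\frac{3}{2}}$ ($U{\left(v \right)} = 3 + v \sqrt{v} = 3 + v^{\frac{3}{2}}$)
$b{\left(s,J \right)} = s + J s$ ($b{\left(s,J \right)} = J s + s = s + J s$)
$G{\left(23 \right)} b{\left(-4,U{\left(0 \right)} \right)} = \left(5 + 23\right)^{2} \left(- 4 \left(1 + \left(3 + 0^{\frac{3}{2}}\right)\right)\right) = 28^{2} \left(- 4 \left(1 + \left(3 + 0\right)\right)\right) = 784 \left(- 4 \left(1 + 3\right)\right) = 784 \left(\left(-4\right) 4\right) = 784 \left(-16\right) = -12544$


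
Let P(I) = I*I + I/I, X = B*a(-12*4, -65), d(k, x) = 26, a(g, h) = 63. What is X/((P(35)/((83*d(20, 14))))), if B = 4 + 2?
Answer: 407862/613 ≈ 665.35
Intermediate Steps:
B = 6
X = 378 (X = 6*63 = 378)
P(I) = 1 + I**2 (P(I) = I**2 + 1 = 1 + I**2)
X/((P(35)/((83*d(20, 14))))) = 378/(((1 + 35**2)/((83*26)))) = 378/(((1 + 1225)/2158)) = 378/((1226*(1/2158))) = 378/(613/1079) = 378*(1079/613) = 407862/613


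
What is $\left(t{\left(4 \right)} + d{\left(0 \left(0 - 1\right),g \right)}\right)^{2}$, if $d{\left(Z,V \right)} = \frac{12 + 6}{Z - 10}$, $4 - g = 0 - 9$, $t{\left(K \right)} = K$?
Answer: $\frac{121}{25} \approx 4.84$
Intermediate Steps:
$g = 13$ ($g = 4 - \left(0 - 9\right) = 4 - -9 = 4 + 9 = 13$)
$d{\left(Z,V \right)} = \frac{18}{-10 + Z}$
$\left(t{\left(4 \right)} + d{\left(0 \left(0 - 1\right),g \right)}\right)^{2} = \left(4 + \frac{18}{-10 + 0 \left(0 - 1\right)}\right)^{2} = \left(4 + \frac{18}{-10 + 0 \left(-1\right)}\right)^{2} = \left(4 + \frac{18}{-10 + 0}\right)^{2} = \left(4 + \frac{18}{-10}\right)^{2} = \left(4 + 18 \left(- \frac{1}{10}\right)\right)^{2} = \left(4 - \frac{9}{5}\right)^{2} = \left(\frac{11}{5}\right)^{2} = \frac{121}{25}$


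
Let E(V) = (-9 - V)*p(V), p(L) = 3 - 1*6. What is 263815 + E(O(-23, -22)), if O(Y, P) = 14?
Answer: 263884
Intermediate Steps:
p(L) = -3 (p(L) = 3 - 6 = -3)
E(V) = 27 + 3*V (E(V) = (-9 - V)*(-3) = 27 + 3*V)
263815 + E(O(-23, -22)) = 263815 + (27 + 3*14) = 263815 + (27 + 42) = 263815 + 69 = 263884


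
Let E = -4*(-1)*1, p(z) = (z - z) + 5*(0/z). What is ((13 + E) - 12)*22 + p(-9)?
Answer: 110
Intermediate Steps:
p(z) = 0 (p(z) = 0 + 5*0 = 0 + 0 = 0)
E = 4 (E = 4*1 = 4)
((13 + E) - 12)*22 + p(-9) = ((13 + 4) - 12)*22 + 0 = (17 - 12)*22 + 0 = 5*22 + 0 = 110 + 0 = 110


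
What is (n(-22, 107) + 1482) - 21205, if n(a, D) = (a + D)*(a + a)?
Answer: -23463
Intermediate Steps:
n(a, D) = 2*a*(D + a) (n(a, D) = (D + a)*(2*a) = 2*a*(D + a))
(n(-22, 107) + 1482) - 21205 = (2*(-22)*(107 - 22) + 1482) - 21205 = (2*(-22)*85 + 1482) - 21205 = (-3740 + 1482) - 21205 = -2258 - 21205 = -23463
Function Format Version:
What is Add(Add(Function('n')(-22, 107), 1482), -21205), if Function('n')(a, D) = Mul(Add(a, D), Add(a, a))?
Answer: -23463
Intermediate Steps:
Function('n')(a, D) = Mul(2, a, Add(D, a)) (Function('n')(a, D) = Mul(Add(D, a), Mul(2, a)) = Mul(2, a, Add(D, a)))
Add(Add(Function('n')(-22, 107), 1482), -21205) = Add(Add(Mul(2, -22, Add(107, -22)), 1482), -21205) = Add(Add(Mul(2, -22, 85), 1482), -21205) = Add(Add(-3740, 1482), -21205) = Add(-2258, -21205) = -23463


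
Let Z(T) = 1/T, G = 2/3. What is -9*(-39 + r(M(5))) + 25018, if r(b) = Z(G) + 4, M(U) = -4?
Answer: 50639/2 ≈ 25320.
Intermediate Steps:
G = 2/3 (G = 2*(1/3) = 2/3 ≈ 0.66667)
r(b) = 11/2 (r(b) = 1/(2/3) + 4 = 3/2 + 4 = 11/2)
-9*(-39 + r(M(5))) + 25018 = -9*(-39 + 11/2) + 25018 = -9*(-67/2) + 25018 = 603/2 + 25018 = 50639/2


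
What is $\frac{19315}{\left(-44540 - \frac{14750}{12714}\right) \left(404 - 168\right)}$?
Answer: $- \frac{24557091}{13364592916} \approx -0.0018375$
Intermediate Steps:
$\frac{19315}{\left(-44540 - \frac{14750}{12714}\right) \left(404 - 168\right)} = \frac{19315}{\left(-44540 - \frac{7375}{6357}\right) 236} = \frac{19315}{\left(- \frac{283148155}{6357}\right) 236} = \frac{19315}{- \frac{66822964580}{6357}} = 19315 \left(- \frac{6357}{66822964580}\right) = - \frac{24557091}{13364592916}$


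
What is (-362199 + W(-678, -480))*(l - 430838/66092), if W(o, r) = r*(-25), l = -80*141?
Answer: 4213394404371/1066 ≈ 3.9525e+9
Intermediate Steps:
l = -11280
W(o, r) = -25*r
(-362199 + W(-678, -480))*(l - 430838/66092) = (-362199 - 25*(-480))*(-11280 - 430838/66092) = (-362199 + 12000)*(-11280 - 430838*1/66092) = -350199*(-11280 - 6949/1066) = -350199*(-12031429/1066) = 4213394404371/1066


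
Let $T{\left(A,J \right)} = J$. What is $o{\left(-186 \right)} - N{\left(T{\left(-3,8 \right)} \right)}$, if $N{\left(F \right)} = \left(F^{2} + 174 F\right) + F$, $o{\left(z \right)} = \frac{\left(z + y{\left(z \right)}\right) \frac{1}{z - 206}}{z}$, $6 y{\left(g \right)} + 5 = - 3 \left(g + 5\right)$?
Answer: $- \frac{320229793}{218736} \approx -1464.0$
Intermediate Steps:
$y{\left(g \right)} = - \frac{10}{3} - \frac{g}{2}$ ($y{\left(g \right)} = - \frac{5}{6} + \frac{\left(-3\right) \left(g + 5\right)}{6} = - \frac{5}{6} + \frac{\left(-3\right) \left(5 + g\right)}{6} = - \frac{5}{6} + \frac{-15 - 3 g}{6} = - \frac{5}{6} - \left(\frac{5}{2} + \frac{g}{2}\right) = - \frac{10}{3} - \frac{g}{2}$)
$o{\left(z \right)} = \frac{- \frac{10}{3} + \frac{z}{2}}{z \left(-206 + z\right)}$ ($o{\left(z \right)} = \frac{\left(z - \left(\frac{10}{3} + \frac{z}{2}\right)\right) \frac{1}{z - 206}}{z} = \frac{\left(- \frac{10}{3} + \frac{z}{2}\right) \frac{1}{-206 + z}}{z} = \frac{\frac{1}{-206 + z} \left(- \frac{10}{3} + \frac{z}{2}\right)}{z} = \frac{- \frac{10}{3} + \frac{z}{2}}{z \left(-206 + z\right)}$)
$N{\left(F \right)} = F^{2} + 175 F$
$o{\left(-186 \right)} - N{\left(T{\left(-3,8 \right)} \right)} = \frac{-20 + 3 \left(-186\right)}{6 \left(-186\right) \left(-206 - 186\right)} - 8 \left(175 + 8\right) = \frac{1}{6} \left(- \frac{1}{186}\right) \frac{1}{-392} \left(-20 - 558\right) - 8 \cdot 183 = \frac{1}{6} \left(- \frac{1}{186}\right) \left(- \frac{1}{392}\right) \left(-578\right) - 1464 = - \frac{289}{218736} - 1464 = - \frac{320229793}{218736}$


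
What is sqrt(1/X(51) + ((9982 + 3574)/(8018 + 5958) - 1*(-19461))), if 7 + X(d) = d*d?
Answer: sqrt(99920032898603901)/2265859 ≈ 139.51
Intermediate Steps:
X(d) = -7 + d**2 (X(d) = -7 + d*d = -7 + d**2)
sqrt(1/X(51) + ((9982 + 3574)/(8018 + 5958) - 1*(-19461))) = sqrt(1/(-7 + 51**2) + ((9982 + 3574)/(8018 + 5958) - 1*(-19461))) = sqrt(1/(-7 + 2601) + (13556/13976 + 19461)) = sqrt(1/2594 + (13556*(1/13976) + 19461)) = sqrt(1/2594 + (3389/3494 + 19461)) = sqrt(1/2594 + 68000123/3494) = sqrt(44098080639/2265859) = sqrt(99920032898603901)/2265859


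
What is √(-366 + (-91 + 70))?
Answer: 3*I*√43 ≈ 19.672*I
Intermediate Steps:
√(-366 + (-91 + 70)) = √(-366 - 21) = √(-387) = 3*I*√43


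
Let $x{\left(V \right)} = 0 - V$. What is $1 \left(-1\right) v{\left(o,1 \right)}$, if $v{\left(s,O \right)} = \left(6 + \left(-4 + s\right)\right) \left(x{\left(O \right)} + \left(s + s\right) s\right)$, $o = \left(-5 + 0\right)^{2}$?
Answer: $-33723$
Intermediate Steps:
$o = 25$ ($o = \left(-5\right)^{2} = 25$)
$x{\left(V \right)} = - V$
$v{\left(s,O \right)} = \left(2 + s\right) \left(- O + 2 s^{2}\right)$ ($v{\left(s,O \right)} = \left(6 + \left(-4 + s\right)\right) \left(- O + \left(s + s\right) s\right) = \left(2 + s\right) \left(- O + 2 s s\right) = \left(2 + s\right) \left(- O + 2 s^{2}\right)$)
$1 \left(-1\right) v{\left(o,1 \right)} = 1 \left(-1\right) \left(\left(-2\right) 1 + 2 \cdot 25^{3} + 4 \cdot 25^{2} - 1 \cdot 25\right) = - (-2 + 2 \cdot 15625 + 4 \cdot 625 - 25) = - (-2 + 31250 + 2500 - 25) = \left(-1\right) 33723 = -33723$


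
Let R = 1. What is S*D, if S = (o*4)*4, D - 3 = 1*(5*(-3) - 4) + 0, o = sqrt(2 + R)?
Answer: -256*sqrt(3) ≈ -443.40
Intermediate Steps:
o = sqrt(3) (o = sqrt(2 + 1) = sqrt(3) ≈ 1.7320)
D = -16 (D = 3 + (1*(5*(-3) - 4) + 0) = 3 + (1*(-15 - 4) + 0) = 3 + (1*(-19) + 0) = 3 + (-19 + 0) = 3 - 19 = -16)
S = 16*sqrt(3) (S = (sqrt(3)*4)*4 = (4*sqrt(3))*4 = 16*sqrt(3) ≈ 27.713)
S*D = (16*sqrt(3))*(-16) = -256*sqrt(3)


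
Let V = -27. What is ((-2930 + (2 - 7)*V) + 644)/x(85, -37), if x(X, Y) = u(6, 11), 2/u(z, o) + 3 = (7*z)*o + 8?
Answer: -1004517/2 ≈ -5.0226e+5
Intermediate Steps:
u(z, o) = 2/(5 + 7*o*z) (u(z, o) = 2/(-3 + ((7*z)*o + 8)) = 2/(-3 + (7*o*z + 8)) = 2/(-3 + (8 + 7*o*z)) = 2/(5 + 7*o*z))
x(X, Y) = 2/467 (x(X, Y) = 2/(5 + 7*11*6) = 2/(5 + 462) = 2/467)
((-2930 + (2 - 7)*V) + 644)/x(85, -37) = ((-2930 + (2 - 7)*(-27)) + 644)/(2/467) = ((-2930 - 5*(-27)) + 644)*(467/2) = ((-2930 + 135) + 644)*(467/2) = (-2795 + 644)*(467/2) = -2151*467/2 = -1004517/2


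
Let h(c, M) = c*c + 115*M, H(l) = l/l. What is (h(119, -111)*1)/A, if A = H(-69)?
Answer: 1396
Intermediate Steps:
H(l) = 1
h(c, M) = c² + 115*M
A = 1
(h(119, -111)*1)/A = ((119² + 115*(-111))*1)/1 = ((14161 - 12765)*1)*1 = (1396*1)*1 = 1396*1 = 1396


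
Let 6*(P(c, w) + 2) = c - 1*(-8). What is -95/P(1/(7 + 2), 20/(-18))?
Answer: 1026/7 ≈ 146.57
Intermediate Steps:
P(c, w) = -2/3 + c/6 (P(c, w) = -2 + (c - 1*(-8))/6 = -2 + (c + 8)/6 = -2 + (8 + c)/6 = -2 + (4/3 + c/6) = -2/3 + c/6)
-95/P(1/(7 + 2), 20/(-18)) = -95/(-2/3 + 1/(6*(7 + 2))) = -95/(-2/3 + (1/6)/9) = -95/(-2/3 + (1/6)*(1/9)) = -95/(-2/3 + 1/54) = -95/(-35/54) = -95*(-54/35) = 1026/7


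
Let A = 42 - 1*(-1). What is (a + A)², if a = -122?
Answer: 6241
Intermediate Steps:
A = 43 (A = 42 + 1 = 43)
(a + A)² = (-122 + 43)² = (-79)² = 6241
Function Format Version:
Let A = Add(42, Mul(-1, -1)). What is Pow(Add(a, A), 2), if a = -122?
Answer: 6241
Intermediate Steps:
A = 43 (A = Add(42, 1) = 43)
Pow(Add(a, A), 2) = Pow(Add(-122, 43), 2) = Pow(-79, 2) = 6241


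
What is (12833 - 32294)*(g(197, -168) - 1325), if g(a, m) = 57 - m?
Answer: 21407100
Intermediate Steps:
(12833 - 32294)*(g(197, -168) - 1325) = (12833 - 32294)*((57 - 1*(-168)) - 1325) = -19461*((57 + 168) - 1325) = -19461*(225 - 1325) = -19461*(-1100) = 21407100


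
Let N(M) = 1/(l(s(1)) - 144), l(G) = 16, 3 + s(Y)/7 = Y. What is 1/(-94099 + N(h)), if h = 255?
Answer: -128/12044673 ≈ -1.0627e-5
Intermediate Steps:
s(Y) = -21 + 7*Y
N(M) = -1/128 (N(M) = 1/(16 - 144) = 1/(-128) = -1/128)
1/(-94099 + N(h)) = 1/(-94099 - 1/128) = 1/(-12044673/128) = -128/12044673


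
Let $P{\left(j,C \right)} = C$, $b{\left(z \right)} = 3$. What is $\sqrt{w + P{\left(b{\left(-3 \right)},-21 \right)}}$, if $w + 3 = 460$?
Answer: $2 \sqrt{109} \approx 20.881$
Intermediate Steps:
$w = 457$ ($w = -3 + 460 = 457$)
$\sqrt{w + P{\left(b{\left(-3 \right)},-21 \right)}} = \sqrt{457 - 21} = \sqrt{436} = 2 \sqrt{109}$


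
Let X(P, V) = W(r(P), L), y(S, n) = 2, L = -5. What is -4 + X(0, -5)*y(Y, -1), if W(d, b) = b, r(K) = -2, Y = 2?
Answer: -14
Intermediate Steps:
X(P, V) = -5
-4 + X(0, -5)*y(Y, -1) = -4 - 5*2 = -4 - 10 = -14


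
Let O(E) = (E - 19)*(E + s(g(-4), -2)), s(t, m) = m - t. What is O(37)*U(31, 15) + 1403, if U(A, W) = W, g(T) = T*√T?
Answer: 10853 + 2160*I ≈ 10853.0 + 2160.0*I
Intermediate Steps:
g(T) = T^(3/2)
O(E) = (-19 + E)*(-2 + E + 8*I) (O(E) = (E - 19)*(E + (-2 - (-4)^(3/2))) = (-19 + E)*(E + (-2 - (-8)*I)) = (-19 + E)*(E + (-2 + 8*I)) = (-19 + E)*(-2 + E + 8*I))
O(37)*U(31, 15) + 1403 = (38 + 37² - 152*I + 37*(-21 + 8*I))*15 + 1403 = (38 + 1369 - 152*I + (-777 + 296*I))*15 + 1403 = (630 + 144*I)*15 + 1403 = (9450 + 2160*I) + 1403 = 10853 + 2160*I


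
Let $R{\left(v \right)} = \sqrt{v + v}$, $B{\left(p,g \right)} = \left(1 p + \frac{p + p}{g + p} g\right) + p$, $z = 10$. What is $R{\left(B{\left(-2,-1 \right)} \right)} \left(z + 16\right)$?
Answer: $\frac{104 i \sqrt{6}}{3} \approx 84.916 i$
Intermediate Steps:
$B{\left(p,g \right)} = 2 p + \frac{2 g p}{g + p}$ ($B{\left(p,g \right)} = \left(p + \frac{2 p}{g + p} g\right) + p = \left(p + \frac{2 g p}{g + p}\right) + p = 2 p + \frac{2 g p}{g + p}$)
$R{\left(v \right)} = \sqrt{2} \sqrt{v}$ ($R{\left(v \right)} = \sqrt{2 v} = \sqrt{2} \sqrt{v}$)
$R{\left(B{\left(-2,-1 \right)} \right)} \left(z + 16\right) = \sqrt{2} \sqrt{2 \left(-2\right) \frac{1}{-1 - 2} \left(-2 + 2 \left(-1\right)\right)} \left(10 + 16\right) = \sqrt{2} \sqrt{2 \left(-2\right) \frac{1}{-3} \left(-2 - 2\right)} 26 = \sqrt{2} \sqrt{2 \left(-2\right) \left(- \frac{1}{3}\right) \left(-4\right)} 26 = \sqrt{2} \sqrt{- \frac{16}{3}} \cdot 26 = \sqrt{2} \frac{4 i \sqrt{3}}{3} \cdot 26 = \frac{4 i \sqrt{6}}{3} \cdot 26 = \frac{104 i \sqrt{6}}{3}$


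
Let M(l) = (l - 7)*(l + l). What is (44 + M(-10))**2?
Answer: 147456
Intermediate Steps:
M(l) = 2*l*(-7 + l) (M(l) = (-7 + l)*(2*l) = 2*l*(-7 + l))
(44 + M(-10))**2 = (44 + 2*(-10)*(-7 - 10))**2 = (44 + 2*(-10)*(-17))**2 = (44 + 340)**2 = 384**2 = 147456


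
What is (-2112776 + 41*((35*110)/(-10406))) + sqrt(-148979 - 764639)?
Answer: -999350223/473 + I*sqrt(913618) ≈ -2.1128e+6 + 955.83*I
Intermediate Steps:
(-2112776 + 41*((35*110)/(-10406))) + sqrt(-148979 - 764639) = (-2112776 + 41*(3850*(-1/10406))) + sqrt(-913618) = (-2112776 + 41*(-175/473)) + I*sqrt(913618) = (-2112776 - 7175/473) + I*sqrt(913618) = -999350223/473 + I*sqrt(913618)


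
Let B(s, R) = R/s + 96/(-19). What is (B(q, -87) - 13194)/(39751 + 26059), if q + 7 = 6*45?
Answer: -65957319/328852570 ≈ -0.20057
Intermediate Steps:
q = 263 (q = -7 + 6*45 = -7 + 270 = 263)
B(s, R) = -96/19 + R/s (B(s, R) = R/s + 96*(-1/19) = R/s - 96/19 = -96/19 + R/s)
(B(q, -87) - 13194)/(39751 + 26059) = ((-96/19 - 87/263) - 13194)/(39751 + 26059) = ((-96/19 - 87*1/263) - 13194)/65810 = ((-96/19 - 87/263) - 13194)*(1/65810) = (-26901/4997 - 13194)*(1/65810) = -65957319/4997*1/65810 = -65957319/328852570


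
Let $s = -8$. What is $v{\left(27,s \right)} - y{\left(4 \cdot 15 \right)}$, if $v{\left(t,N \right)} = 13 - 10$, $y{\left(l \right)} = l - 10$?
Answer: $-47$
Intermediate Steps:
$y{\left(l \right)} = -10 + l$ ($y{\left(l \right)} = l - 10 = -10 + l$)
$v{\left(t,N \right)} = 3$ ($v{\left(t,N \right)} = 13 - 10 = 3$)
$v{\left(27,s \right)} - y{\left(4 \cdot 15 \right)} = 3 - \left(-10 + 4 \cdot 15\right) = 3 - \left(-10 + 60\right) = 3 - 50 = -47$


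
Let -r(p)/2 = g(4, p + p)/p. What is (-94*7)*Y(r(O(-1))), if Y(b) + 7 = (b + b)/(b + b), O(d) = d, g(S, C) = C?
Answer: 3948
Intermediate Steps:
r(p) = -4 (r(p) = -2*(p + p)/p = -2*2*p/p = -2*2 = -4)
Y(b) = -6 (Y(b) = -7 + (b + b)/(b + b) = -7 + (2*b)/((2*b)) = -7 + (2*b)*(1/(2*b)) = -7 + 1 = -6)
(-94*7)*Y(r(O(-1))) = -94*7*(-6) = -658*(-6) = 3948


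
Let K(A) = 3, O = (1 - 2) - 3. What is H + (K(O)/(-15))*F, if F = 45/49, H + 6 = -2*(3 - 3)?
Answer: -303/49 ≈ -6.1837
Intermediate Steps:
O = -4 (O = -1 - 3 = -4)
H = -6 (H = -6 - 2*(3 - 3) = -6 - 2*0 = -6 + 0 = -6)
F = 45/49 (F = 45*(1/49) = 45/49 ≈ 0.91837)
H + (K(O)/(-15))*F = -6 + (3/(-15))*(45/49) = -6 + (3*(-1/15))*(45/49) = -6 - ⅕*45/49 = -6 - 9/49 = -303/49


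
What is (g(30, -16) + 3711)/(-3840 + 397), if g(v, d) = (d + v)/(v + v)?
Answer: -111337/103290 ≈ -1.0779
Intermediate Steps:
g(v, d) = (d + v)/(2*v) (g(v, d) = (d + v)/((2*v)) = (d + v)*(1/(2*v)) = (d + v)/(2*v))
(g(30, -16) + 3711)/(-3840 + 397) = ((1/2)*(-16 + 30)/30 + 3711)/(-3840 + 397) = ((1/2)*(1/30)*14 + 3711)/(-3443) = (7/30 + 3711)*(-1/3443) = (111337/30)*(-1/3443) = -111337/103290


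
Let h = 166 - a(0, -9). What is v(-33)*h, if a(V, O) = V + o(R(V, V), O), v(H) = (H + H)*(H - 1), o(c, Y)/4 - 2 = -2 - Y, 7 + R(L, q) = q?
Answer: 291720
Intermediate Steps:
R(L, q) = -7 + q
o(c, Y) = -4*Y (o(c, Y) = 8 + 4*(-2 - Y) = 8 + (-8 - 4*Y) = -4*Y)
v(H) = 2*H*(-1 + H) (v(H) = (2*H)*(-1 + H) = 2*H*(-1 + H))
a(V, O) = V - 4*O
h = 130 (h = 166 - (0 - 4*(-9)) = 166 - (0 + 36) = 166 - 1*36 = 166 - 36 = 130)
v(-33)*h = (2*(-33)*(-1 - 33))*130 = (2*(-33)*(-34))*130 = 2244*130 = 291720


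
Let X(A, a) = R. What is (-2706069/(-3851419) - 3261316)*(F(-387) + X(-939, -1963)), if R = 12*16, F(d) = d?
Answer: 188410375520025/296263 ≈ 6.3596e+8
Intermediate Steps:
R = 192
X(A, a) = 192
(-2706069/(-3851419) - 3261316)*(F(-387) + X(-939, -1963)) = (-2706069/(-3851419) - 3261316)*(-387 + 192) = (-2706069*(-1/3851419) - 3261316)*(-195) = (2706069/3851419 - 3261316)*(-195) = -12560691701335/3851419*(-195) = 188410375520025/296263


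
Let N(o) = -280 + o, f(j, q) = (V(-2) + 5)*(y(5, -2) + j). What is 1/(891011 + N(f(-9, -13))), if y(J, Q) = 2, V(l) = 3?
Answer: 1/890675 ≈ 1.1227e-6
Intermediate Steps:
f(j, q) = 16 + 8*j (f(j, q) = (3 + 5)*(2 + j) = 8*(2 + j) = 16 + 8*j)
1/(891011 + N(f(-9, -13))) = 1/(891011 + (-280 + (16 + 8*(-9)))) = 1/(891011 + (-280 + (16 - 72))) = 1/(891011 + (-280 - 56)) = 1/(891011 - 336) = 1/890675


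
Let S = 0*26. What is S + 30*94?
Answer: 2820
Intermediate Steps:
S = 0
S + 30*94 = 0 + 30*94 = 0 + 2820 = 2820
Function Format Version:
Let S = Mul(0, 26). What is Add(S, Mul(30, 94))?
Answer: 2820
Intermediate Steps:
S = 0
Add(S, Mul(30, 94)) = Add(0, Mul(30, 94)) = Add(0, 2820) = 2820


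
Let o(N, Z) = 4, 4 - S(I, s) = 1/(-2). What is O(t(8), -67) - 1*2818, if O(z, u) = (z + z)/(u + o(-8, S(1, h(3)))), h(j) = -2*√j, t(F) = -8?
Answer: -177518/63 ≈ -2817.7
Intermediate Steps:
S(I, s) = 9/2 (S(I, s) = 4 - 1/(-2) = 4 - 1*(-½) = 4 + ½ = 9/2)
O(z, u) = 2*z/(4 + u) (O(z, u) = (z + z)/(u + 4) = (2*z)/(4 + u) = 2*z/(4 + u))
O(t(8), -67) - 1*2818 = 2*(-8)/(4 - 67) - 1*2818 = 2*(-8)/(-63) - 2818 = 2*(-8)*(-1/63) - 2818 = 16/63 - 2818 = -177518/63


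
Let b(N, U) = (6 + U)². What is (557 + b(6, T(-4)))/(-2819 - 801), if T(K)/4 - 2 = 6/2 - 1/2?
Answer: -1133/3620 ≈ -0.31298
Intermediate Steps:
T(K) = 18 (T(K) = 8 + 4*(6/2 - 1/2) = 8 + 4*(6*(½) - 1*½) = 8 + 4*(3 - ½) = 8 + 4*(5/2) = 8 + 10 = 18)
(557 + b(6, T(-4)))/(-2819 - 801) = (557 + (6 + 18)²)/(-2819 - 801) = (557 + 24²)/(-3620) = (557 + 576)*(-1/3620) = 1133*(-1/3620) = -1133/3620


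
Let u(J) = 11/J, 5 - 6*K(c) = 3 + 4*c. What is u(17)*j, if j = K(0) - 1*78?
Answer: -2563/51 ≈ -50.255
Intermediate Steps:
K(c) = ⅓ - 2*c/3 (K(c) = ⅚ - (3 + 4*c)/6 = ⅚ + (-½ - 2*c/3) = ⅓ - 2*c/3)
j = -233/3 (j = (⅓ - ⅔*0) - 1*78 = (⅓ + 0) - 78 = ⅓ - 78 = -233/3 ≈ -77.667)
u(17)*j = (11/17)*(-233/3) = -2563/51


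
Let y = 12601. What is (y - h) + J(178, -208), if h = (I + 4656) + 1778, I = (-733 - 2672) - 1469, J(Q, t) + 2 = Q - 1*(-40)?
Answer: 11257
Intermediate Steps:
J(Q, t) = 38 + Q (J(Q, t) = -2 + (Q - 1*(-40)) = -2 + (Q + 40) = -2 + (40 + Q) = 38 + Q)
I = -4874 (I = -3405 - 1469 = -4874)
h = 1560 (h = (-4874 + 4656) + 1778 = -218 + 1778 = 1560)
(y - h) + J(178, -208) = (12601 - 1*1560) + (38 + 178) = (12601 - 1560) + 216 = 11041 + 216 = 11257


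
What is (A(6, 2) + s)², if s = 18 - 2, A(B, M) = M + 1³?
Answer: 361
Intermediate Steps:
A(B, M) = 1 + M (A(B, M) = M + 1 = 1 + M)
s = 16
(A(6, 2) + s)² = ((1 + 2) + 16)² = (3 + 16)² = 19² = 361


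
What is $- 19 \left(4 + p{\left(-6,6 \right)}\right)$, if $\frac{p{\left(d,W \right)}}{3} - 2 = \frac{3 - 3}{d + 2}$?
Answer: $-190$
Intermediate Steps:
$p{\left(d,W \right)} = 6$ ($p{\left(d,W \right)} = 6 + 3 \frac{3 - 3}{d + 2} = 6 + 3 \frac{0}{2 + d} = 6 + 3 \cdot 0 = 6 + 0 = 6$)
$- 19 \left(4 + p{\left(-6,6 \right)}\right) = - 19 \left(4 + 6\right) = \left(-19\right) 10 = -190$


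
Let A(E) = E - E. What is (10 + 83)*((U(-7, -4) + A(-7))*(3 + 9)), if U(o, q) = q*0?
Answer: 0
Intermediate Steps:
U(o, q) = 0
A(E) = 0
(10 + 83)*((U(-7, -4) + A(-7))*(3 + 9)) = (10 + 83)*((0 + 0)*(3 + 9)) = 93*(0*12) = 93*0 = 0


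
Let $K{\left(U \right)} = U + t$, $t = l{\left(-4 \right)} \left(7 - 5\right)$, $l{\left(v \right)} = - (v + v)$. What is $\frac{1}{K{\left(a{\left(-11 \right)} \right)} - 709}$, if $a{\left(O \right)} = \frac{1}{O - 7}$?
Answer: $- \frac{18}{12475} \approx -0.0014429$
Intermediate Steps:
$l{\left(v \right)} = - 2 v$
$a{\left(O \right)} = \frac{1}{-7 + O}$
$t = 16$ ($t = \left(-2\right) \left(-4\right) \left(7 - 5\right) = 8 \cdot 2 = 16$)
$K{\left(U \right)} = 16 + U$ ($K{\left(U \right)} = U + 16 = 16 + U$)
$\frac{1}{K{\left(a{\left(-11 \right)} \right)} - 709} = \frac{1}{\left(16 + \frac{1}{-7 - 11}\right) - 709} = \frac{1}{\left(16 + \frac{1}{-18}\right) - 709} = \frac{1}{\left(16 - \frac{1}{18}\right) - 709} = \frac{1}{\frac{287}{18} - 709} = \frac{1}{- \frac{12475}{18}} = - \frac{18}{12475}$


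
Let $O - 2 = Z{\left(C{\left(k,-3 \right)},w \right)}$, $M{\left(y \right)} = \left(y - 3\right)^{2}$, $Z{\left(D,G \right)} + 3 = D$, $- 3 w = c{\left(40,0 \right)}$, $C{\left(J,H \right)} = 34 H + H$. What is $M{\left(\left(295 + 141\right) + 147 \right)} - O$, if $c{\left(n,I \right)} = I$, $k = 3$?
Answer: $336506$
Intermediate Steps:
$C{\left(J,H \right)} = 35 H$
$w = 0$ ($w = \left(- \frac{1}{3}\right) 0 = 0$)
$Z{\left(D,G \right)} = -3 + D$
$M{\left(y \right)} = \left(-3 + y\right)^{2}$
$O = -106$ ($O = 2 + \left(-3 + 35 \left(-3\right)\right) = 2 - 108 = -106$)
$M{\left(\left(295 + 141\right) + 147 \right)} - O = \left(-3 + \left(\left(295 + 141\right) + 147\right)\right)^{2} - -106 = \left(-3 + \left(436 + 147\right)\right)^{2} + 106 = \left(-3 + 583\right)^{2} + 106 = 580^{2} + 106 = 336400 + 106 = 336506$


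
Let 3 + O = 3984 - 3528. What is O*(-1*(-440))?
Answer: 199320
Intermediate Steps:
O = 453 (O = -3 + (3984 - 3528) = -3 + 456 = 453)
O*(-1*(-440)) = 453*(-1*(-440)) = 453*440 = 199320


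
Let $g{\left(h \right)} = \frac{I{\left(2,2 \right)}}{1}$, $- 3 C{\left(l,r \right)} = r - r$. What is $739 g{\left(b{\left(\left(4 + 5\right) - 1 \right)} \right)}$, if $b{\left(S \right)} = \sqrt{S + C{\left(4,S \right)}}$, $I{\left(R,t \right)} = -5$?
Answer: $-3695$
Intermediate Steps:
$C{\left(l,r \right)} = 0$ ($C{\left(l,r \right)} = - \frac{r - r}{3} = \left(- \frac{1}{3}\right) 0 = 0$)
$b{\left(S \right)} = \sqrt{S}$ ($b{\left(S \right)} = \sqrt{S + 0} = \sqrt{S}$)
$g{\left(h \right)} = -5$ ($g{\left(h \right)} = - \frac{5}{1} = \left(-5\right) 1 = -5$)
$739 g{\left(b{\left(\left(4 + 5\right) - 1 \right)} \right)} = 739 \left(-5\right) = -3695$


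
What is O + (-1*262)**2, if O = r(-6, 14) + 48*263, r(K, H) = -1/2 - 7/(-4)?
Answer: 325077/4 ≈ 81269.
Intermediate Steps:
r(K, H) = 5/4 (r(K, H) = -1*1/2 - 7*(-1/4) = -1/2 + 7/4 = 5/4)
O = 50501/4 (O = 5/4 + 48*263 = 5/4 + 12624 = 50501/4 ≈ 12625.)
O + (-1*262)**2 = 50501/4 + (-1*262)**2 = 50501/4 + (-262)**2 = 50501/4 + 68644 = 325077/4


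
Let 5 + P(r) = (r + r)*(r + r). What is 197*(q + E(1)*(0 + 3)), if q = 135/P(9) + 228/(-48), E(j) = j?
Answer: -333521/1276 ≈ -261.38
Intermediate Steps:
P(r) = -5 + 4*r² (P(r) = -5 + (r + r)*(r + r) = -5 + (2*r)*(2*r) = -5 + 4*r²)
q = -5521/1276 (q = 135/(-5 + 4*9²) + 228/(-48) = 135/(-5 + 4*81) + 228*(-1/48) = 135/(-5 + 324) - 19/4 = 135/319 - 19/4 = -5521/1276 ≈ -4.3268)
197*(q + E(1)*(0 + 3)) = 197*(-5521/1276 + 1*(0 + 3)) = 197*(-5521/1276 + 1*3) = 197*(-5521/1276 + 3) = 197*(-1693/1276) = -333521/1276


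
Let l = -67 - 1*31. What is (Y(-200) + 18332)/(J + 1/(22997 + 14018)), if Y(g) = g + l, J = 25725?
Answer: 333764255/476105438 ≈ 0.70103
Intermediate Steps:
l = -98 (l = -67 - 31 = -98)
Y(g) = -98 + g (Y(g) = g - 98 = -98 + g)
(Y(-200) + 18332)/(J + 1/(22997 + 14018)) = ((-98 - 200) + 18332)/(25725 + 1/(22997 + 14018)) = (-298 + 18332)/(25725 + 1/37015) = 18034/(25725 + 1/37015) = 18034/(952210876/37015) = 18034*(37015/952210876) = 333764255/476105438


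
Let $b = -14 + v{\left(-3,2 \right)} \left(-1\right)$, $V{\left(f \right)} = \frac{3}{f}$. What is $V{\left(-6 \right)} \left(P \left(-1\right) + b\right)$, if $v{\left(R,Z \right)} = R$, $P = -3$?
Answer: $4$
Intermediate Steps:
$b = -11$ ($b = -14 - -3 = -14 + 3 = -11$)
$V{\left(-6 \right)} \left(P \left(-1\right) + b\right) = \frac{3}{-6} \left(\left(-3\right) \left(-1\right) - 11\right) = 3 \left(- \frac{1}{6}\right) \left(3 - 11\right) = \left(- \frac{1}{2}\right) \left(-8\right) = 4$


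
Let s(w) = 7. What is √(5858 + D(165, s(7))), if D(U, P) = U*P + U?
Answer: √7178 ≈ 84.723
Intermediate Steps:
D(U, P) = U + P*U (D(U, P) = P*U + U = U + P*U)
√(5858 + D(165, s(7))) = √(5858 + 165*(1 + 7)) = √(5858 + 165*8) = √(5858 + 1320) = √7178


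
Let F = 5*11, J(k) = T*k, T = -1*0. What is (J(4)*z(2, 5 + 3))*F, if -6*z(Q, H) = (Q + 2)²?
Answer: 0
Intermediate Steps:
T = 0
J(k) = 0 (J(k) = 0*k = 0)
z(Q, H) = -(2 + Q)²/6 (z(Q, H) = -(Q + 2)²/6 = -(2 + Q)²/6)
F = 55
(J(4)*z(2, 5 + 3))*F = (0*(-(2 + 2)²/6))*55 = (0*(-⅙*4²))*55 = (0*(-⅙*16))*55 = (0*(-8/3))*55 = 0*55 = 0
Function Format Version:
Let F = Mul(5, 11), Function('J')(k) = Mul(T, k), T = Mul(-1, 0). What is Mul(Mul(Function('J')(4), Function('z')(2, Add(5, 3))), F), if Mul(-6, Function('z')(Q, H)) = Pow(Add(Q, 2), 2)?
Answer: 0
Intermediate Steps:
T = 0
Function('J')(k) = 0 (Function('J')(k) = Mul(0, k) = 0)
Function('z')(Q, H) = Mul(Rational(-1, 6), Pow(Add(2, Q), 2)) (Function('z')(Q, H) = Mul(Rational(-1, 6), Pow(Add(Q, 2), 2)) = Mul(Rational(-1, 6), Pow(Add(2, Q), 2)))
F = 55
Mul(Mul(Function('J')(4), Function('z')(2, Add(5, 3))), F) = Mul(Mul(0, Mul(Rational(-1, 6), Pow(Add(2, 2), 2))), 55) = Mul(Mul(0, Mul(Rational(-1, 6), Pow(4, 2))), 55) = Mul(Mul(0, Mul(Rational(-1, 6), 16)), 55) = Mul(Mul(0, Rational(-8, 3)), 55) = Mul(0, 55) = 0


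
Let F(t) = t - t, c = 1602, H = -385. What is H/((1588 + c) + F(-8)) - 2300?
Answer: -133407/58 ≈ -2300.1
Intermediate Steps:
F(t) = 0
H/((1588 + c) + F(-8)) - 2300 = -385/((1588 + 1602) + 0) - 2300 = -385/(3190 + 0) - 2300 = -385/3190 - 2300 = -385*1/3190 - 2300 = -7/58 - 2300 = -133407/58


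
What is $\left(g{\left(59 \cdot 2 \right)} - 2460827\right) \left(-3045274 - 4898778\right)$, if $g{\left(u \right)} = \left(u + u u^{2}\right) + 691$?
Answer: $6490179267272$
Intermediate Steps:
$g{\left(u \right)} = 691 + u + u^{3}$ ($g{\left(u \right)} = \left(u + u^{3}\right) + 691 = 691 + u + u^{3}$)
$\left(g{\left(59 \cdot 2 \right)} - 2460827\right) \left(-3045274 - 4898778\right) = \left(\left(691 + 59 \cdot 2 + \left(59 \cdot 2\right)^{3}\right) - 2460827\right) \left(-3045274 - 4898778\right) = \left(\left(691 + 118 + 118^{3}\right) - 2460827\right) \left(-7944052\right) = \left(\left(691 + 118 + 1643032\right) - 2460827\right) \left(-7944052\right) = \left(1643841 - 2460827\right) \left(-7944052\right) = \left(-816986\right) \left(-7944052\right) = 6490179267272$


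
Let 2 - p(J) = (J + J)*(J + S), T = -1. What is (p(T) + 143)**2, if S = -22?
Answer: 9801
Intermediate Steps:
p(J) = 2 - 2*J*(-22 + J) (p(J) = 2 - (J + J)*(J - 22) = 2 - 2*J*(-22 + J))
(p(T) + 143)**2 = ((2 - 2*(-1)**2 + 44*(-1)) + 143)**2 = ((2 - 2*1 - 44) + 143)**2 = ((2 - 2 - 44) + 143)**2 = (-44 + 143)**2 = 99**2 = 9801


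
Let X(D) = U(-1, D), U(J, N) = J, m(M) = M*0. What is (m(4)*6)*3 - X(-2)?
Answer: 1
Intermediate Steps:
m(M) = 0
X(D) = -1
(m(4)*6)*3 - X(-2) = (0*6)*3 - 1*(-1) = 0*3 + 1 = 0 + 1 = 1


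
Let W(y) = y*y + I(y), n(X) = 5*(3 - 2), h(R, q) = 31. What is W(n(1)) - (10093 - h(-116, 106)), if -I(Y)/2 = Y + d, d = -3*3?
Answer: -10029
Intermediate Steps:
d = -9
I(Y) = 18 - 2*Y (I(Y) = -2*(Y - 9) = -2*(-9 + Y) = 18 - 2*Y)
n(X) = 5 (n(X) = 5*1 = 5)
W(y) = 18 + y² - 2*y (W(y) = y*y + (18 - 2*y) = y² + (18 - 2*y) = 18 + y² - 2*y)
W(n(1)) - (10093 - h(-116, 106)) = (18 + 5² - 2*5) - (10093 - 1*31) = (18 + 25 - 10) - (10093 - 31) = 33 - 1*10062 = 33 - 10062 = -10029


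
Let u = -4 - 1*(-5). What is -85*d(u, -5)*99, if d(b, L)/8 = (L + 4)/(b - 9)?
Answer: -8415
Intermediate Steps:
u = 1 (u = -4 + 5 = 1)
d(b, L) = 8*(4 + L)/(-9 + b) (d(b, L) = 8*((L + 4)/(b - 9)) = 8*((4 + L)/(-9 + b)) = 8*(4 + L)/(-9 + b))
-85*d(u, -5)*99 = -680*(4 - 5)/(-9 + 1)*99 = -680*(-1)/(-8)*99 = -680*(-1)*(-1)/8*99 = -85*1*99 = -85*99 = -8415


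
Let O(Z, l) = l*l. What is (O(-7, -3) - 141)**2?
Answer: 17424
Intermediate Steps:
O(Z, l) = l**2
(O(-7, -3) - 141)**2 = ((-3)**2 - 141)**2 = (9 - 141)**2 = (-132)**2 = 17424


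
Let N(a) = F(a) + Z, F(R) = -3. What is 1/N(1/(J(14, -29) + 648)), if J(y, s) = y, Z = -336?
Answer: -1/339 ≈ -0.0029499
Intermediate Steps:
N(a) = -339 (N(a) = -3 - 336 = -339)
1/N(1/(J(14, -29) + 648)) = 1/(-339) = -1/339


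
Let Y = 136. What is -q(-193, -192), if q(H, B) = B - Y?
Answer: 328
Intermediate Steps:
q(H, B) = -136 + B (q(H, B) = B - 1*136 = B - 136 = -136 + B)
-q(-193, -192) = -(-136 - 192) = -1*(-328) = 328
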